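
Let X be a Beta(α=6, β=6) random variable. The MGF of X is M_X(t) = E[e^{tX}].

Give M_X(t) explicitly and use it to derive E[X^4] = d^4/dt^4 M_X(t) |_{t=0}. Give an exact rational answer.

M_X(t) = ₁F₁(6; 12; t)
D^4[M](t) = 6*₁F₁(10; 16; t)/65

E[X^4] = D^4[M](0) = 6/65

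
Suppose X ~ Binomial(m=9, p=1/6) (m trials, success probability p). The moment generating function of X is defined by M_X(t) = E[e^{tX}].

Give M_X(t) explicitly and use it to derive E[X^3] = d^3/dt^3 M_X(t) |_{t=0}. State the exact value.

M_X(t) = (e^(t)/6 + 5/6)^9

E[X^3] = M^(3)(0) = 59/6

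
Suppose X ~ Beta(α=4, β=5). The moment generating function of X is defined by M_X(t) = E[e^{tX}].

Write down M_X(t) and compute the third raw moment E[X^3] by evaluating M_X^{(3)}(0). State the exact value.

M_X(t) = ₁F₁(4; 9; t)
M′(t) = 4*₁F₁(5; 10; t)/9
M′′(t) = 2*₁F₁(6; 11; t)/9
M′′′(t) = 4*₁F₁(7; 12; t)/33

E[X^3] = M′′′(0) = 4/33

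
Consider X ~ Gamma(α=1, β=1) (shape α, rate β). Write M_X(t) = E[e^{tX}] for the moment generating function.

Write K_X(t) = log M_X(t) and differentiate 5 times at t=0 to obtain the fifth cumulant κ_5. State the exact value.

M_X(t) = 1/(1 - t)
K_X(t) = log M_X(t) = -log(1 - t)
K^(5)(t) = -24/(t^5 - 5*t^4 + 10*t^3 - 10*t^2 + 5*t - 1)

κ_5 = K^(5)(0) = 24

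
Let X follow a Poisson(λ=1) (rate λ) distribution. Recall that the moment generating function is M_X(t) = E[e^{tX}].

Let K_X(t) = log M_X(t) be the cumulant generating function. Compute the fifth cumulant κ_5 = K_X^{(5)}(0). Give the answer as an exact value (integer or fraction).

κ_5 = d^5K/dt^5 |_{t=0} = 1

M_X(t) = e^(e^(t) - 1)
K_X(t) = log M_X(t) = e^(t) - 1
dK/dt = e^(t)
d^2K/dt^2 = e^(t)
d^3K/dt^3 = e^(t)
d^4K/dt^4 = e^(t)
d^5K/dt^5 = e^(t)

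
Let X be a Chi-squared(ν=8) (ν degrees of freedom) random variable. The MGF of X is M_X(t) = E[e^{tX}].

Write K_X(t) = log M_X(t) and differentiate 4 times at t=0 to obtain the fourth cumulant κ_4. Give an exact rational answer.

κ_4 = K^(4)(0) = 384

M_X(t) = (1 - 2*t)^(-4)
K_X(t) = log M_X(t) = -4*log(1 - 2*t)
K^(4)(t) = 384/(16*t^4 - 32*t^3 + 24*t^2 - 8*t + 1)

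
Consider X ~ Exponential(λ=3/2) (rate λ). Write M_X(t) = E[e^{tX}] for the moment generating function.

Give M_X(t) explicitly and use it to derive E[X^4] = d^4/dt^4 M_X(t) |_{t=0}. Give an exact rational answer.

M_X(t) = 3/(2*(3/2 - t))
M^(4)(t) = -1152/(32*t^5 - 240*t^4 + 720*t^3 - 1080*t^2 + 810*t - 243)

E[X^4] = M^(4)(0) = 128/27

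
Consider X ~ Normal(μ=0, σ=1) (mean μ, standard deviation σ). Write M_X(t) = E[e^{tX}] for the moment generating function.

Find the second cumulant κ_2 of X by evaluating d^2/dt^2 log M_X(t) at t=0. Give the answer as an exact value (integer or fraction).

κ_2 = D^2[K](0) = 1

M_X(t) = e^(t^2/2)
K_X(t) = log M_X(t) = t^2/2
D^2[K](t) = 1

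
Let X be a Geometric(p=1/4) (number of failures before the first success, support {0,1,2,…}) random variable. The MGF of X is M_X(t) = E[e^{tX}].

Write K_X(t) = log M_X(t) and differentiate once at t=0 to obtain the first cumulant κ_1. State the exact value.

M_X(t) = 1/(4*(1 - 3*e^(t)/4))
K_X(t) = log M_X(t) = -log(1 - 3*e^(t)/4) - 2*log(2)
dK/dt = -3*e^(t)/(3*e^(t) - 4)

κ_1 = dK/dt |_{t=0} = 3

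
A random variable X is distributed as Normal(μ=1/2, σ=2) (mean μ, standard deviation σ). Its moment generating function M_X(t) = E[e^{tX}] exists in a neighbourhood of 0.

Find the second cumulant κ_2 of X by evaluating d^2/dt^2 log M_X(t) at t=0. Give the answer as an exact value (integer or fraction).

M_X(t) = e^(2*t^2 + t/2)
K_X(t) = log M_X(t) = 2*t^2 + t/2
dK/dt = 4*t + 1/2
d^2K/dt^2 = 4

κ_2 = d^2K/dt^2 |_{t=0} = 4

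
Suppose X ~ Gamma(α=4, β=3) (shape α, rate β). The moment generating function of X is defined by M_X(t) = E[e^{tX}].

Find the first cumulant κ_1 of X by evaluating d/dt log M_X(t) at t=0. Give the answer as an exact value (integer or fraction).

M_X(t) = 81/(3 - t)^4
K_X(t) = log M_X(t) = -4*log(3 - t) + 4*log(3)
D[K](t) = -4/(t - 3)

κ_1 = D[K](0) = 4/3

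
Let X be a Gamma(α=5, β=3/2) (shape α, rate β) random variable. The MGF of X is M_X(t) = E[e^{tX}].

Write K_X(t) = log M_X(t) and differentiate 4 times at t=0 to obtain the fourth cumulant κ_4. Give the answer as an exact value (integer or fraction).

κ_4 = D^4[K](0) = 160/27

M_X(t) = 243/(32*(3/2 - t)^5)
K_X(t) = log M_X(t) = -5*log(3/2 - t) - 5*log(2) + 5*log(3)
D^4[K](t) = 480/(16*t^4 - 96*t^3 + 216*t^2 - 216*t + 81)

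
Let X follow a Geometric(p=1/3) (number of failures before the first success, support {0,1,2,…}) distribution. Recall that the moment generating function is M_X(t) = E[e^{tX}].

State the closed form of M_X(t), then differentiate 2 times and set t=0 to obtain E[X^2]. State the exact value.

M_X(t) = 1/(3*(1 - 2*e^(t)/3))
M^(2)(t) = (-4*e^(2*t) - 6*e^(t))/(8*e^(3*t) - 36*e^(2*t) + 54*e^(t) - 27)

E[X^2] = M^(2)(0) = 10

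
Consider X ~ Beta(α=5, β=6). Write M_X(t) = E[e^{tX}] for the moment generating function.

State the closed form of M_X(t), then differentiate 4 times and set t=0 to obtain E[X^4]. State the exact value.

E[X^4] = D^4[M](0) = 10/143

M_X(t) = ₁F₁(5; 11; t)
D^4[M](t) = 10*₁F₁(9; 15; t)/143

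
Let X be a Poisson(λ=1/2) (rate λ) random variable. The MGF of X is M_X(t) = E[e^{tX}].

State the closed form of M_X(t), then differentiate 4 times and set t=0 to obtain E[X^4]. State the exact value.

E[X^4] = M^(4)(0) = 49/16

M_X(t) = e^(e^(t)/2 - 1/2)
M^(4)(t) = (e^(4*t)*e^(e^(t)/2) + 12*e^(3*t)*e^(e^(t)/2) + 28*e^(2*t)*e^(e^(t)/2) + 8*e^(t)*e^(e^(t)/2))*e^(-1/2)/16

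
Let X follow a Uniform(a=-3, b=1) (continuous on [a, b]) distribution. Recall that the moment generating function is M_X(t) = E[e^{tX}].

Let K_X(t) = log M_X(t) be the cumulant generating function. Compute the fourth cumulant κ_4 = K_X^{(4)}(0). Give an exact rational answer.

κ_4 = K^(4)(0) = -32/15

M_X(t) = (e^(t) - e^(-3*t))/(4*t)
K_X(t) = log M_X(t) = -log(t) + log(e^(t) - e^(-3*t)) - 2*log(2)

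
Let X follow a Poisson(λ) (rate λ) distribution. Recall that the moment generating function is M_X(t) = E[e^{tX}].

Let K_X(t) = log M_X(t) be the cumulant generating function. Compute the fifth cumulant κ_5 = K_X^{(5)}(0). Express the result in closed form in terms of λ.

M_X(t) = e^(λ*(e^(t) - 1))
K_X(t) = log M_X(t) = λ*(e^(t) - 1)
K′(t) = λ*e^(t)
K′′(t) = λ*e^(t)
K′′′(t) = λ*e^(t)
K′′′′(t) = λ*e^(t)
K′′′′′(t) = λ*e^(t)

κ_5 = K′′′′′(0) = λ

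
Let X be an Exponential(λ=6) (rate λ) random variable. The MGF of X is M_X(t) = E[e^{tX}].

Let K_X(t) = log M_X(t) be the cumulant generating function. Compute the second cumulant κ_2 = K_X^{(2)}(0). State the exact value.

M_X(t) = 6/(6 - t)
K_X(t) = log M_X(t) = -log(6 - t) + log(6)
K′(t) = -1/(t - 6)
K′′(t) = 1/(t^2 - 12*t + 36)

κ_2 = K′′(0) = 1/36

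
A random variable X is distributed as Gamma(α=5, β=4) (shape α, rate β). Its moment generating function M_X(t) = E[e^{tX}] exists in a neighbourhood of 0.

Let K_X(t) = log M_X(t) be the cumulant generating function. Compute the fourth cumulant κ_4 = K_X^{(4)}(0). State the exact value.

κ_4 = D^4[K](0) = 15/128

M_X(t) = 1024/(4 - t)^5
K_X(t) = log M_X(t) = -5*log(4 - t) + 10*log(2)
D^4[K](t) = 30/(t^4 - 16*t^3 + 96*t^2 - 256*t + 256)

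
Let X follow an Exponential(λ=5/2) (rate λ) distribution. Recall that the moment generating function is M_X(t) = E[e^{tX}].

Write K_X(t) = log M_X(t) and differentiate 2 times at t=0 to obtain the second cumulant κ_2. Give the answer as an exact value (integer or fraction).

M_X(t) = 5/(2*(5/2 - t))
K_X(t) = log M_X(t) = -log(5/2 - t) - log(2) + log(5)
D^2[K](t) = 4/(4*t^2 - 20*t + 25)

κ_2 = D^2[K](0) = 4/25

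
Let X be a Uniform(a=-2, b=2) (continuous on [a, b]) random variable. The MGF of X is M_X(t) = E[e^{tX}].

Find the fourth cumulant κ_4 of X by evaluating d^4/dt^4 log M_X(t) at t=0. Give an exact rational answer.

κ_4 = D^4[K](0) = -32/15

M_X(t) = (e^(2*t) - e^(-2*t))/(4*t)
K_X(t) = log M_X(t) = -log(t) + log(e^(2*t) - e^(-2*t)) - 2*log(2)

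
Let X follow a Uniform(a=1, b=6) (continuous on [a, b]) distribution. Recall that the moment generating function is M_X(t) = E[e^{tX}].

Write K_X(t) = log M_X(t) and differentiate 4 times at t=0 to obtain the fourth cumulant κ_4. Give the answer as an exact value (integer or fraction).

M_X(t) = (e^(6*t) - e^(t))/(5*t)
K_X(t) = log M_X(t) = -log(t) + log(e^(6*t) - e^(t)) - log(5)

κ_4 = D^4[K](0) = -125/24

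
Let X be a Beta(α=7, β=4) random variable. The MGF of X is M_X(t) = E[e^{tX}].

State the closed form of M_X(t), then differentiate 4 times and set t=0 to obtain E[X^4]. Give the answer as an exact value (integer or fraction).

E[X^4] = d^4M/dt^4 |_{t=0} = 30/143

M_X(t) = ₁F₁(7; 11; t)
dM/dt = 7*₁F₁(8; 12; t)/11
d^2M/dt^2 = 14*₁F₁(9; 13; t)/33
d^3M/dt^3 = 42*₁F₁(10; 14; t)/143
d^4M/dt^4 = 30*₁F₁(11; 15; t)/143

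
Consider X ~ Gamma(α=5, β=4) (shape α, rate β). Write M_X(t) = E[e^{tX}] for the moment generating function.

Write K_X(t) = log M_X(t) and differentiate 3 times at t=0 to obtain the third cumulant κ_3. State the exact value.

κ_3 = K^(3)(0) = 5/32

M_X(t) = 1024/(4 - t)^5
K_X(t) = log M_X(t) = -5*log(4 - t) + 10*log(2)
K^(3)(t) = -10/(t^3 - 12*t^2 + 48*t - 64)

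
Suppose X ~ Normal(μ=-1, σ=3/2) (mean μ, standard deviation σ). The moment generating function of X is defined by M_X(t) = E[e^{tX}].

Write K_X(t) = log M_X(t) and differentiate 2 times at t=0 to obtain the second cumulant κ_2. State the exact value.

κ_2 = K^(2)(0) = 9/4

M_X(t) = e^(9*t^2/8 - t)
K_X(t) = log M_X(t) = 9*t^2/8 - t
K^(2)(t) = 9/4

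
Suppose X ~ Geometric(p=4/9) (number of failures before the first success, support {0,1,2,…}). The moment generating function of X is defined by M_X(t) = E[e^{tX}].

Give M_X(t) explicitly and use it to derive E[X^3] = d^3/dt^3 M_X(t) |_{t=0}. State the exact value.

E[X^3] = D^3[M](0) = 715/32

M_X(t) = 4/(9*(1 - 5*e^(t)/9))
D^3[M](t) = (500*e^(3*t) + 3600*e^(2*t) + 1620*e^(t))/(625*e^(4*t) - 4500*e^(3*t) + 12150*e^(2*t) - 14580*e^(t) + 6561)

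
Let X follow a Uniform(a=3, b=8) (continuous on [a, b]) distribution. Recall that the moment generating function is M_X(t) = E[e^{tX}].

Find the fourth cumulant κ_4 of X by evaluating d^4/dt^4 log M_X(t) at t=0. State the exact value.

M_X(t) = (e^(8*t) - e^(3*t))/(5*t)
K_X(t) = log M_X(t) = -log(t) + log(e^(8*t) - e^(3*t)) - log(5)

κ_4 = K^(4)(0) = -125/24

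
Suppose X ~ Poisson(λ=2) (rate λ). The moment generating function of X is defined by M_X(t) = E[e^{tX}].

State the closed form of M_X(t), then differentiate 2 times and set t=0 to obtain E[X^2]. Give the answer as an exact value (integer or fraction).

E[X^2] = M′′(0) = 6

M_X(t) = e^(2*e^(t) - 2)
M′(t) = 2*e^(-2)*e^(t)*e^(2*e^(t))
M′′(t) = (4*e^(2*t)*e^(2*e^(t)) + 2*e^(t)*e^(2*e^(t)))*e^(-2)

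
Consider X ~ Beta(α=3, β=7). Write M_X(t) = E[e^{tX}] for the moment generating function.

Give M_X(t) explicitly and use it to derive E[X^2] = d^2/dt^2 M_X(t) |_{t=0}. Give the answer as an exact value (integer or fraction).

E[X^2] = d^2M/dt^2 |_{t=0} = 6/55

M_X(t) = ₁F₁(3; 10; t)
dM/dt = 3*₁F₁(4; 11; t)/10
d^2M/dt^2 = 6*₁F₁(5; 12; t)/55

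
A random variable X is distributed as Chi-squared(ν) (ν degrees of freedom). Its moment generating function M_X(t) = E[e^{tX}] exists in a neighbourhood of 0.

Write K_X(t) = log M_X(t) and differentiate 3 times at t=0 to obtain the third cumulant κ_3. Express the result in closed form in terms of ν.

M_X(t) = (1 - 2*t)^(-ν/2)
K_X(t) = log M_X(t) = -ν*log(1 - 2*t)/2
D^3[K](t) = -8*ν/(8*t^3 - 12*t^2 + 6*t - 1)

κ_3 = D^3[K](0) = 8*ν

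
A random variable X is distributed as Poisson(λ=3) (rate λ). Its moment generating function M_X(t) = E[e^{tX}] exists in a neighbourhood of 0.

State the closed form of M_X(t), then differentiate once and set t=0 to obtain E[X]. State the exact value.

E[X] = M^(1)(0) = 3

M_X(t) = e^(3*e^(t) - 3)
M^(1)(t) = 3*e^(-3)*e^(t)*e^(3*e^(t))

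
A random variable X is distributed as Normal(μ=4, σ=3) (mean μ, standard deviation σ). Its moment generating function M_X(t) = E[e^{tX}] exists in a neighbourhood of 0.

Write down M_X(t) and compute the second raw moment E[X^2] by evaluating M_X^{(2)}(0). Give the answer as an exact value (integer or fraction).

E[X^2] = M^(2)(0) = 25

M_X(t) = e^(9*t^2/2 + 4*t)
M^(2)(t) = 81*t^2*e^(4*t)*e^(9*t^2/2) + 72*t*e^(4*t)*e^(9*t^2/2) + 25*e^(4*t)*e^(9*t^2/2)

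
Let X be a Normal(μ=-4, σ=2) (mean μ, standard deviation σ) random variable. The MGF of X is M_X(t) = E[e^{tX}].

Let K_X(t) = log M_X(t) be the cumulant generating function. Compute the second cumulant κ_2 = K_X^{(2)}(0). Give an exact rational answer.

M_X(t) = e^(2*t^2 - 4*t)
K_X(t) = log M_X(t) = 2*t^2 - 4*t
dK/dt = 4*t - 4
d^2K/dt^2 = 4

κ_2 = d^2K/dt^2 |_{t=0} = 4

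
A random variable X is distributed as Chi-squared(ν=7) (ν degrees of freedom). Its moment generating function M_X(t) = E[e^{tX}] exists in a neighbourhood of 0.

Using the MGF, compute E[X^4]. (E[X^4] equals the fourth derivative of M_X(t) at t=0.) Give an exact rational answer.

E[X^4] = d^4M/dt^4 |_{t=0} = 9009

M_X(t) = (1 - 2*t)^(-7/2)
dM/dt = 7/(16*t^4*√(1 - 2*t) - 32*t^3*√(1 - 2*t) + 24*t^2*√(1 - 2*t) - 8*t*√(1 - 2*t) + √(1 - 2*t))
d^2M/dt^2 = -63/(32*t^5*√(1 - 2*t) - 80*t^4*√(1 - 2*t) + 80*t^3*√(1 - 2*t) - 40*t^2*√(1 - 2*t) + 10*t*√(1 - 2*t) - √(1 - 2*t))
d^3M/dt^3 = 693/(64*t^6*√(1 - 2*t) - 192*t^5*√(1 - 2*t) + 240*t^4*√(1 - 2*t) - 160*t^3*√(1 - 2*t) + 60*t^2*√(1 - 2*t) - 12*t*√(1 - 2*t) + √(1 - 2*t))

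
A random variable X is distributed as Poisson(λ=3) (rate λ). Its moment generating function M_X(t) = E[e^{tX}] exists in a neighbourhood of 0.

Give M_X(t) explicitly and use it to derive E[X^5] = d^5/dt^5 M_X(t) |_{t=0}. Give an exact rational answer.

M_X(t) = e^(3*e^(t) - 3)
D^5[M](t) = (243*e^(5*t)*e^(3*e^(t)) + 810*e^(4*t)*e^(3*e^(t)) + 675*e^(3*t)*e^(3*e^(t)) + 135*e^(2*t)*e^(3*e^(t)) + 3*e^(t)*e^(3*e^(t)))*e^(-3)

E[X^5] = D^5[M](0) = 1866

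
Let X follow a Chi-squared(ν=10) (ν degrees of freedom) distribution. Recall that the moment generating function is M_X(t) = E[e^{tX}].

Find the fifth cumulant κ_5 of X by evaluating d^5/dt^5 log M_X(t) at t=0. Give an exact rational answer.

κ_5 = K′′′′′(0) = 3840

M_X(t) = (1 - 2*t)^(-5)
K_X(t) = log M_X(t) = -5*log(1 - 2*t)
K′(t) = -10/(2*t - 1)
K′′(t) = 20/(4*t^2 - 4*t + 1)
K′′′(t) = -80/(8*t^3 - 12*t^2 + 6*t - 1)
K′′′′(t) = 480/(16*t^4 - 32*t^3 + 24*t^2 - 8*t + 1)
K′′′′′(t) = -3840/(32*t^5 - 80*t^4 + 80*t^3 - 40*t^2 + 10*t - 1)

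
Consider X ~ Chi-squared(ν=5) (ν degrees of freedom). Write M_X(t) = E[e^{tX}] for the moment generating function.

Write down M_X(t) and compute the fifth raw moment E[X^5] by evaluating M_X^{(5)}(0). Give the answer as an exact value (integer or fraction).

M_X(t) = (1 - 2*t)^(-5/2)
M′(t) = -5/(8*t^3*√(1 - 2*t) - 12*t^2*√(1 - 2*t) + 6*t*√(1 - 2*t) - √(1 - 2*t))
M′′(t) = 35/(16*t^4*√(1 - 2*t) - 32*t^3*√(1 - 2*t) + 24*t^2*√(1 - 2*t) - 8*t*√(1 - 2*t) + √(1 - 2*t))
M′′′(t) = -315/(32*t^5*√(1 - 2*t) - 80*t^4*√(1 - 2*t) + 80*t^3*√(1 - 2*t) - 40*t^2*√(1 - 2*t) + 10*t*√(1 - 2*t) - √(1 - 2*t))
M′′′′(t) = 3465/(64*t^6*√(1 - 2*t) - 192*t^5*√(1 - 2*t) + 240*t^4*√(1 - 2*t) - 160*t^3*√(1 - 2*t) + 60*t^2*√(1 - 2*t) - 12*t*√(1 - 2*t) + √(1 - 2*t))

E[X^5] = M′′′′′(0) = 45045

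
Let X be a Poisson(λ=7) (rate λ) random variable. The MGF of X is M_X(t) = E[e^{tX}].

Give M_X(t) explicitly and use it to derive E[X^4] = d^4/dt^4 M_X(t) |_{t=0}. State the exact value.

E[X^4] = M^(4)(0) = 4809

M_X(t) = e^(7*e^(t) - 7)
M^(4)(t) = (2401*e^(4*t)*e^(7*e^(t)) + 2058*e^(3*t)*e^(7*e^(t)) + 343*e^(2*t)*e^(7*e^(t)) + 7*e^(t)*e^(7*e^(t)))*e^(-7)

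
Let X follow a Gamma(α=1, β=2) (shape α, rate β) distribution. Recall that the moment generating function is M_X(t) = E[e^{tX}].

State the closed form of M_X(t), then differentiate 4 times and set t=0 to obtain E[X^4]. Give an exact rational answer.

E[X^4] = d^4M/dt^4 |_{t=0} = 3/2

M_X(t) = 2/(2 - t)
dM/dt = 2/(t^2 - 4*t + 4)
d^2M/dt^2 = -4/(t^3 - 6*t^2 + 12*t - 8)
d^3M/dt^3 = 12/(t^4 - 8*t^3 + 24*t^2 - 32*t + 16)
d^4M/dt^4 = -48/(t^5 - 10*t^4 + 40*t^3 - 80*t^2 + 80*t - 32)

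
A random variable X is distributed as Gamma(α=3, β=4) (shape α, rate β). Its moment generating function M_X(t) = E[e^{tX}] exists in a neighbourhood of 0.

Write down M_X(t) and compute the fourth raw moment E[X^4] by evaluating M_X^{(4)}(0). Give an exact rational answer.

E[X^4] = d^4M/dt^4 |_{t=0} = 45/32

M_X(t) = 64/(4 - t)^3
dM/dt = 192/(t^4 - 16*t^3 + 96*t^2 - 256*t + 256)
d^2M/dt^2 = -768/(t^5 - 20*t^4 + 160*t^3 - 640*t^2 + 1280*t - 1024)
d^3M/dt^3 = 3840/(t^6 - 24*t^5 + 240*t^4 - 1280*t^3 + 3840*t^2 - 6144*t + 4096)
d^4M/dt^4 = -23040/(t^7 - 28*t^6 + 336*t^5 - 2240*t^4 + 8960*t^3 - 21504*t^2 + 28672*t - 16384)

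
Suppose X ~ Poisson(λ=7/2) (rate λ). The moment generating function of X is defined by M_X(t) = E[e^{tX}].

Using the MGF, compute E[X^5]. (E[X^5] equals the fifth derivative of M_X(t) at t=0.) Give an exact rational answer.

E[X^5] = D^5[M](0) = 105119/32

M_X(t) = e^(7*e^(t)/2 - 7/2)
D^5[M](t) = (16807*e^(5*t)*e^(7*e^(t)/2) + 48020*e^(4*t)*e^(7*e^(t)/2) + 34300*e^(3*t)*e^(7*e^(t)/2) + 5880*e^(2*t)*e^(7*e^(t)/2) + 112*e^(t)*e^(7*e^(t)/2))*e^(-7/2)/32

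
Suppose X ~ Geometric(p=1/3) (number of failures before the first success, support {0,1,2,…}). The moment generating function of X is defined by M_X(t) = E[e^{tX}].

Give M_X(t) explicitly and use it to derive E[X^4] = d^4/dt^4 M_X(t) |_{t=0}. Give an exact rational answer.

E[X^4] = M^(4)(0) = 730

M_X(t) = 1/(3*(1 - 2*e^(t)/3))
M^(4)(t) = (-16*e^(4*t) - 264*e^(3*t) - 396*e^(2*t) - 54*e^(t))/(32*e^(5*t) - 240*e^(4*t) + 720*e^(3*t) - 1080*e^(2*t) + 810*e^(t) - 243)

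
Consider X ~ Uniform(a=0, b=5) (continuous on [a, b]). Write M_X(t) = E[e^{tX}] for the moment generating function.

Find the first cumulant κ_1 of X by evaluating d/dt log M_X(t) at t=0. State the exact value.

κ_1 = K′(0) = 5/2

M_X(t) = (e^(5*t) - 1)/(5*t)
K_X(t) = log M_X(t) = -log(t) + log(e^(5*t) - 1) - log(5)
K′(t) = (5*t*e^(5*t) - e^(5*t) + 1)/(t*e^(5*t) - t)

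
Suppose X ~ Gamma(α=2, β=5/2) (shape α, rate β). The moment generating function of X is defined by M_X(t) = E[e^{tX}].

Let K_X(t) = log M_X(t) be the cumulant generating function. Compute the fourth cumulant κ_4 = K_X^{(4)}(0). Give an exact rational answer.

M_X(t) = 25/(4*(5/2 - t)^2)
K_X(t) = log M_X(t) = -2*log(5/2 - t) - 2*log(2) + 2*log(5)
D^4[K](t) = 192/(16*t^4 - 160*t^3 + 600*t^2 - 1000*t + 625)

κ_4 = D^4[K](0) = 192/625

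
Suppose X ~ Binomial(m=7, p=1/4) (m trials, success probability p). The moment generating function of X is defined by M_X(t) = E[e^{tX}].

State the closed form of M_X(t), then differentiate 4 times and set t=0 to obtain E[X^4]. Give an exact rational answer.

E[X^4] = M^(4)(0) = 1379/32

M_X(t) = (e^(t)/4 + 3/4)^7
M^(4)(t) = 2401*e^(7*t)/16384 + 1701*e^(6*t)/1024 + 118125*e^(5*t)/16384 + 945*e^(4*t)/64 + 229635*e^(3*t)/16384 + 5103*e^(2*t)/1024 + 5103*e^(t)/16384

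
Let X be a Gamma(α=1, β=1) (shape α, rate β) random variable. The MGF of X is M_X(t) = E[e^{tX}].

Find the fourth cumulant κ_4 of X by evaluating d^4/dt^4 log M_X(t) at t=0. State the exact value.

κ_4 = K^(4)(0) = 6

M_X(t) = 1/(1 - t)
K_X(t) = log M_X(t) = -log(1 - t)
K^(4)(t) = 6/(t^4 - 4*t^3 + 6*t^2 - 4*t + 1)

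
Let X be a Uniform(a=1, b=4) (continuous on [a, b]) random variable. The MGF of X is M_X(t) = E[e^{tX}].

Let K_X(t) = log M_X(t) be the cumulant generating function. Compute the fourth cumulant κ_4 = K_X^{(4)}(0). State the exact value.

κ_4 = K′′′′(0) = -27/40

M_X(t) = (e^(4*t) - e^(t))/(3*t)
K_X(t) = log M_X(t) = -log(t) + log(e^(4*t) - e^(t)) - log(3)
K′(t) = (4*t*e^(3*t) - t - e^(3*t) + 1)/(t*e^(3*t) - t)
K′′(t) = (-9*t^2*e^(3*t) + e^(6*t) - 2*e^(3*t) + 1)/(t^2*e^(6*t) - 2*t^2*e^(3*t) + t^2)
K′′′(t) = (27*t^3*e^(6*t) + 27*t^3*e^(3*t) - 2*e^(9*t) + 6*e^(6*t) - 6*e^(3*t) + 2)/(t^3*e^(9*t) - 3*t^3*e^(6*t) + 3*t^3*e^(3*t) - t^3)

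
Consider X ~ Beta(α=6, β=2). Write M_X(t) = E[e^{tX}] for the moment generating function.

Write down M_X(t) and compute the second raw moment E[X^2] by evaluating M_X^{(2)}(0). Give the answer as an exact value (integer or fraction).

M_X(t) = ₁F₁(6; 8; t)
D^2[M](t) = 7*₁F₁(8; 10; t)/12

E[X^2] = D^2[M](0) = 7/12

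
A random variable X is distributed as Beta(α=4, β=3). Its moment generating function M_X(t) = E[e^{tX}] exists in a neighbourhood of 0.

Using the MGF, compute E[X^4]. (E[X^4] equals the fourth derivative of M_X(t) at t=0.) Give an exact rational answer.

E[X^4] = M′′′′(0) = 1/6

M_X(t) = ₁F₁(4; 7; t)
M′(t) = 4*₁F₁(5; 8; t)/7
M′′(t) = 5*₁F₁(6; 9; t)/14
M′′′(t) = 5*₁F₁(7; 10; t)/21
M′′′′(t) = ₁F₁(8; 11; t)/6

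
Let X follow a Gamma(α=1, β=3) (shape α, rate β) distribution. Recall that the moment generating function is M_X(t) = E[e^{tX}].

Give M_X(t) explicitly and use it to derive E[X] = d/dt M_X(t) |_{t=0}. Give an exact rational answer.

E[X] = D[M](0) = 1/3

M_X(t) = 3/(3 - t)
D[M](t) = 3/(t^2 - 6*t + 9)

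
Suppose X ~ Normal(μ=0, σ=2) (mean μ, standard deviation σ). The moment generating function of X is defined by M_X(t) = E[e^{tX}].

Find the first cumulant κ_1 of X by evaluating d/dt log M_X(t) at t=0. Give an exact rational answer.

M_X(t) = e^(2*t^2)
K_X(t) = log M_X(t) = 2*t^2
D[K](t) = 4*t

κ_1 = D[K](0) = 0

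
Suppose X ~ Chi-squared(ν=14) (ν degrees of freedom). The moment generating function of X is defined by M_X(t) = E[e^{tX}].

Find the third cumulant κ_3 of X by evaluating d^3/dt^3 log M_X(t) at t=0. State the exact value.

κ_3 = K^(3)(0) = 112

M_X(t) = (1 - 2*t)^(-7)
K_X(t) = log M_X(t) = -7*log(1 - 2*t)
K^(3)(t) = -112/(8*t^3 - 12*t^2 + 6*t - 1)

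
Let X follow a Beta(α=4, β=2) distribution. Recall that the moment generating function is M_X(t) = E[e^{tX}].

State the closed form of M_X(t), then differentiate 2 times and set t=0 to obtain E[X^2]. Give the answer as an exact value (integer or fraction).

E[X^2] = M^(2)(0) = 10/21

M_X(t) = ₁F₁(4; 6; t)
M^(2)(t) = 10*₁F₁(6; 8; t)/21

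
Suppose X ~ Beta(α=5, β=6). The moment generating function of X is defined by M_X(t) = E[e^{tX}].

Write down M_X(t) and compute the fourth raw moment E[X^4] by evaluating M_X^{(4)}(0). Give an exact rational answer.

M_X(t) = ₁F₁(5; 11; t)
M′(t) = 5*₁F₁(6; 12; t)/11
M′′(t) = 5*₁F₁(7; 13; t)/22
M′′′(t) = 35*₁F₁(8; 14; t)/286
M′′′′(t) = 10*₁F₁(9; 15; t)/143

E[X^4] = M′′′′(0) = 10/143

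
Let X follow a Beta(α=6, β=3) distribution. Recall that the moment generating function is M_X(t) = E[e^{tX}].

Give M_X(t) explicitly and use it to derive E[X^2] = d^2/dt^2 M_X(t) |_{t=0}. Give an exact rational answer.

E[X^2] = D^2[M](0) = 7/15

M_X(t) = ₁F₁(6; 9; t)
D^2[M](t) = 7*₁F₁(8; 11; t)/15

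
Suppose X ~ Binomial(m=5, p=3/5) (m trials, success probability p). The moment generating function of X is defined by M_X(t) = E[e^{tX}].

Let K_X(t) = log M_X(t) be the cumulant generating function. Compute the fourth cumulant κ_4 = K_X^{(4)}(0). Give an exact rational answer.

M_X(t) = (3*e^(t)/5 + 2/5)^5
K_X(t) = log M_X(t) = 5*log(3*e^(t)/5 + 2/5)
D^4[K](t) = (270*e^(3*t) - 720*e^(2*t) + 120*e^(t))/(81*e^(4*t) + 216*e^(3*t) + 216*e^(2*t) + 96*e^(t) + 16)

κ_4 = D^4[K](0) = -66/125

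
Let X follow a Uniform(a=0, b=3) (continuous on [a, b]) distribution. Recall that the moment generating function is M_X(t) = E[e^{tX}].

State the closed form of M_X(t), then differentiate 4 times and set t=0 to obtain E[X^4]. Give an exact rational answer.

M_X(t) = (e^(3*t) - 1)/(3*t)
M′(t) = (3*t*e^(3*t) - e^(3*t) + 1)/(3*t^2)
M′′(t) = (9*t^2*e^(3*t) - 6*t*e^(3*t) + 2*e^(3*t) - 2)/(3*t^3)
M′′′(t) = (9*t^3*e^(3*t) - 9*t^2*e^(3*t) + 6*t*e^(3*t) - 2*e^(3*t) + 2)/t^4
M′′′′(t) = (27*t^4*e^(3*t) - 36*t^3*e^(3*t) + 36*t^2*e^(3*t) - 24*t*e^(3*t) + 8*e^(3*t) - 8)/t^5

E[X^4] = M′′′′(0) = 81/5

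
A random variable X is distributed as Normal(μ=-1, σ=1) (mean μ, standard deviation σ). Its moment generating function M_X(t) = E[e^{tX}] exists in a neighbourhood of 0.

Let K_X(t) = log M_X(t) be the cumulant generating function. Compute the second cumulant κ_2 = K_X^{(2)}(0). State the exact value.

M_X(t) = e^(t^2/2 - t)
K_X(t) = log M_X(t) = t^2/2 - t
dK/dt = t - 1
d^2K/dt^2 = 1

κ_2 = d^2K/dt^2 |_{t=0} = 1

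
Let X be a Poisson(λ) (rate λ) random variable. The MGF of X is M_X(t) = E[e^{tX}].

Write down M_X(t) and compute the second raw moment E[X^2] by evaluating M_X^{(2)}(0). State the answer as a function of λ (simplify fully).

M_X(t) = e^(λ*(e^(t) - 1))
M^(2)(t) = (λ^2*e^(2*t)*e^(λ*e^(t)) + λ*e^(t)*e^(λ*e^(t)))*e^(-λ)

E[X^2] = M^(2)(0) = λ*(λ + 1)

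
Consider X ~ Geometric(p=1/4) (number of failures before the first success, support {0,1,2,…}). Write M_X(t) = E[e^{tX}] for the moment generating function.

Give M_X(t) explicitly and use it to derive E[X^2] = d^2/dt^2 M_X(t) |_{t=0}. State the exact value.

M_X(t) = 1/(4*(1 - 3*e^(t)/4))
M′(t) = 3*e^(t)/(9*e^(2*t) - 24*e^(t) + 16)
M′′(t) = (-9*e^(2*t) - 12*e^(t))/(27*e^(3*t) - 108*e^(2*t) + 144*e^(t) - 64)

E[X^2] = M′′(0) = 21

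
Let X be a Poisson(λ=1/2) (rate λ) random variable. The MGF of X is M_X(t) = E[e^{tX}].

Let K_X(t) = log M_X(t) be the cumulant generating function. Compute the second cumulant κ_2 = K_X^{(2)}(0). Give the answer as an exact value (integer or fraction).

κ_2 = D^2[K](0) = 1/2

M_X(t) = e^(e^(t)/2 - 1/2)
K_X(t) = log M_X(t) = e^(t)/2 - 1/2
D^2[K](t) = e^(t)/2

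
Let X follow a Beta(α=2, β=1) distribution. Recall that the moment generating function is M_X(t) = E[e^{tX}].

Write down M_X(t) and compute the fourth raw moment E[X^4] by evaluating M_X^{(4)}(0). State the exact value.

E[X^4] = D^4[M](0) = 1/3

M_X(t) = ₁F₁(2; 3; t)
D^4[M](t) = ₁F₁(6; 7; t)/3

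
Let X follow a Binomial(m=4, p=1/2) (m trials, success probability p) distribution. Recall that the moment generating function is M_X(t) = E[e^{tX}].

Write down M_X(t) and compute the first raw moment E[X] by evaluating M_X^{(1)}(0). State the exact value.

E[X] = dM/dt |_{t=0} = 2

M_X(t) = (e^(t)/2 + 1/2)^4
dM/dt = e^(4*t)/4 + 3*e^(3*t)/4 + 3*e^(2*t)/4 + e^(t)/4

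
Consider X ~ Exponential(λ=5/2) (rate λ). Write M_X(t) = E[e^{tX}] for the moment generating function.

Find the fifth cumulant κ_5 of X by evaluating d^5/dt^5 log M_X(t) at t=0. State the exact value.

κ_5 = K′′′′′(0) = 768/3125

M_X(t) = 5/(2*(5/2 - t))
K_X(t) = log M_X(t) = -log(5/2 - t) - log(2) + log(5)
K′(t) = -2/(2*t - 5)
K′′(t) = 4/(4*t^2 - 20*t + 25)
K′′′(t) = -16/(8*t^3 - 60*t^2 + 150*t - 125)
K′′′′(t) = 96/(16*t^4 - 160*t^3 + 600*t^2 - 1000*t + 625)
K′′′′′(t) = -768/(32*t^5 - 400*t^4 + 2000*t^3 - 5000*t^2 + 6250*t - 3125)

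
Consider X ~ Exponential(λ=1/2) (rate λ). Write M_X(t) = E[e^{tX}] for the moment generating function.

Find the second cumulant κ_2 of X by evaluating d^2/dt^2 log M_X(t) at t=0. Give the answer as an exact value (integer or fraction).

M_X(t) = 1/(2*(1/2 - t))
K_X(t) = log M_X(t) = -log(1/2 - t) - log(2)
D^2[K](t) = 4/(4*t^2 - 4*t + 1)

κ_2 = D^2[K](0) = 4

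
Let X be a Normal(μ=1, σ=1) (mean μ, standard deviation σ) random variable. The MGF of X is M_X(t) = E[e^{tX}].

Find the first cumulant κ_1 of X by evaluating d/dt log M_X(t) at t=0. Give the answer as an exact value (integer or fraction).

κ_1 = dK/dt |_{t=0} = 1

M_X(t) = e^(t^2/2 + t)
K_X(t) = log M_X(t) = t^2/2 + t
dK/dt = t + 1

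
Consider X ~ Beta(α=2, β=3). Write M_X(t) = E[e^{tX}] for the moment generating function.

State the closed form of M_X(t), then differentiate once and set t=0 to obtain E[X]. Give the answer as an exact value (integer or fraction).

M_X(t) = ₁F₁(2; 5; t)
D[M](t) = 2*₁F₁(3; 6; t)/5

E[X] = D[M](0) = 2/5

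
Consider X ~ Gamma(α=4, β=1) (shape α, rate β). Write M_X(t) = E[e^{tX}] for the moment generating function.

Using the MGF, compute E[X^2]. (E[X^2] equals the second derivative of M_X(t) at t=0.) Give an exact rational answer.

E[X^2] = M′′(0) = 20

M_X(t) = (1 - t)^(-4)
M′(t) = -4/(t^5 - 5*t^4 + 10*t^3 - 10*t^2 + 5*t - 1)
M′′(t) = 20/(t^6 - 6*t^5 + 15*t^4 - 20*t^3 + 15*t^2 - 6*t + 1)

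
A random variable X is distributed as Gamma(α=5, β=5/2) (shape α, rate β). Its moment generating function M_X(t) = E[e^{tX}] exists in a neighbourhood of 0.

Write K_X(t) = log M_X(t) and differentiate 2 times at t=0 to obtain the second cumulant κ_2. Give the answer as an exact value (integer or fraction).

κ_2 = D^2[K](0) = 4/5

M_X(t) = 3125/(32*(5/2 - t)^5)
K_X(t) = log M_X(t) = -5*log(5/2 - t) - 5*log(2) + 5*log(5)
D^2[K](t) = 20/(4*t^2 - 20*t + 25)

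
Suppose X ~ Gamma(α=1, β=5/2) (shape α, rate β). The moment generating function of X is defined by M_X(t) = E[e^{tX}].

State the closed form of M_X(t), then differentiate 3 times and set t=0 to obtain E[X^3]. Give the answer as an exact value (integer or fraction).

M_X(t) = 5/(2*(5/2 - t))
M′(t) = 10/(4*t^2 - 20*t + 25)
M′′(t) = -40/(8*t^3 - 60*t^2 + 150*t - 125)
M′′′(t) = 240/(16*t^4 - 160*t^3 + 600*t^2 - 1000*t + 625)

E[X^3] = M′′′(0) = 48/125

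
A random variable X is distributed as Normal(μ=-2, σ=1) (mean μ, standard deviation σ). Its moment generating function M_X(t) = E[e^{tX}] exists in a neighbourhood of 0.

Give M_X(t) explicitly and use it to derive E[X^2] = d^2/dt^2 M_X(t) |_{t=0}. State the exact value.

M_X(t) = e^(t^2/2 - 2*t)
dM/dt = t*e^(-2*t)*e^(t^2/2) - 2*e^(-2*t)*e^(t^2/2)
d^2M/dt^2 = (t^2*e^(t^2/2) - 4*t*e^(t^2/2) + 5*e^(t^2/2))*e^(-2*t)

E[X^2] = d^2M/dt^2 |_{t=0} = 5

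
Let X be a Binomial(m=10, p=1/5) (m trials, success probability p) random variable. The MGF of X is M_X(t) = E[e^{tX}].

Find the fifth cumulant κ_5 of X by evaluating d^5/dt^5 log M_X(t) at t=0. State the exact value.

κ_5 = D^5[K](0) = -552/625

M_X(t) = (e^(t)/5 + 4/5)^10
K_X(t) = log M_X(t) = 10*log(e^(t)/5 + 4/5)
D^5[K](t) = (-40*e^(4*t) + 1760*e^(3*t) - 7040*e^(2*t) + 2560*e^(t))/(e^(5*t) + 20*e^(4*t) + 160*e^(3*t) + 640*e^(2*t) + 1280*e^(t) + 1024)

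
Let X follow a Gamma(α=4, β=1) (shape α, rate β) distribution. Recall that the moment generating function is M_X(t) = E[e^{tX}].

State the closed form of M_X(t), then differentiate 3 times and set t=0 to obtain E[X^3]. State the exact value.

E[X^3] = M′′′(0) = 120

M_X(t) = (1 - t)^(-4)
M′(t) = -4/(t^5 - 5*t^4 + 10*t^3 - 10*t^2 + 5*t - 1)
M′′(t) = 20/(t^6 - 6*t^5 + 15*t^4 - 20*t^3 + 15*t^2 - 6*t + 1)
M′′′(t) = -120/(t^7 - 7*t^6 + 21*t^5 - 35*t^4 + 35*t^3 - 21*t^2 + 7*t - 1)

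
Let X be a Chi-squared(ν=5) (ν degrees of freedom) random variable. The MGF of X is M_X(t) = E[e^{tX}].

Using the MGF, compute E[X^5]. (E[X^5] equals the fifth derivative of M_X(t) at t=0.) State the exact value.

M_X(t) = (1 - 2*t)^(-5/2)
dM/dt = -5/(8*t^3*√(1 - 2*t) - 12*t^2*√(1 - 2*t) + 6*t*√(1 - 2*t) - √(1 - 2*t))
d^2M/dt^2 = 35/(16*t^4*√(1 - 2*t) - 32*t^3*√(1 - 2*t) + 24*t^2*√(1 - 2*t) - 8*t*√(1 - 2*t) + √(1 - 2*t))
d^3M/dt^3 = -315/(32*t^5*√(1 - 2*t) - 80*t^4*√(1 - 2*t) + 80*t^3*√(1 - 2*t) - 40*t^2*√(1 - 2*t) + 10*t*√(1 - 2*t) - √(1 - 2*t))
d^4M/dt^4 = 3465/(64*t^6*√(1 - 2*t) - 192*t^5*√(1 - 2*t) + 240*t^4*√(1 - 2*t) - 160*t^3*√(1 - 2*t) + 60*t^2*√(1 - 2*t) - 12*t*√(1 - 2*t) + √(1 - 2*t))

E[X^5] = d^5M/dt^5 |_{t=0} = 45045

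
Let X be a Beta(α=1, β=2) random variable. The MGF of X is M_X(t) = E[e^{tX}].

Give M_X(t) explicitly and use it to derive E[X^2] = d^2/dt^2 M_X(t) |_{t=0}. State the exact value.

M_X(t) = ₁F₁(1; 3; t)
M′(t) = ₁F₁(2; 4; t)/3
M′′(t) = ₁F₁(3; 5; t)/6

E[X^2] = M′′(0) = 1/6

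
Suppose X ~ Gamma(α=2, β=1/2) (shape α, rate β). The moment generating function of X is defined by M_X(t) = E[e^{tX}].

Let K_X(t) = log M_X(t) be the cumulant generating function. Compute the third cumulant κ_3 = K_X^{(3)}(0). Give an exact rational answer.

M_X(t) = 1/(4*(1/2 - t)^2)
K_X(t) = log M_X(t) = -2*log(1/2 - t) - 2*log(2)
K′(t) = -4/(2*t - 1)
K′′(t) = 8/(4*t^2 - 4*t + 1)
K′′′(t) = -32/(8*t^3 - 12*t^2 + 6*t - 1)

κ_3 = K′′′(0) = 32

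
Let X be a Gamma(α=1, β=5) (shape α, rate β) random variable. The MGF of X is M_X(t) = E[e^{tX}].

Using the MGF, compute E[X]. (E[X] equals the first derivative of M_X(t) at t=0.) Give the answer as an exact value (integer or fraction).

E[X] = D[M](0) = 1/5

M_X(t) = 5/(5 - t)
D[M](t) = 5/(t^2 - 10*t + 25)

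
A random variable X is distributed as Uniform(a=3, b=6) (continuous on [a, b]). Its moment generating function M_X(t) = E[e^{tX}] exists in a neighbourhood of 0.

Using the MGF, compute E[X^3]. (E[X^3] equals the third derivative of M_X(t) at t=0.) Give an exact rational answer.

E[X^3] = M′′′(0) = 405/4

M_X(t) = (e^(6*t) - e^(3*t))/(3*t)
M′(t) = (6*t*e^(6*t) - 3*t*e^(3*t) - e^(6*t) + e^(3*t))/(3*t^2)
M′′(t) = (36*t^2*e^(6*t) - 9*t^2*e^(3*t) - 12*t*e^(6*t) + 6*t*e^(3*t) + 2*e^(6*t) - 2*e^(3*t))/(3*t^3)
M′′′(t) = (72*t^3*e^(6*t) - 9*t^3*e^(3*t) - 36*t^2*e^(6*t) + 9*t^2*e^(3*t) + 12*t*e^(6*t) - 6*t*e^(3*t) - 2*e^(6*t) + 2*e^(3*t))/t^4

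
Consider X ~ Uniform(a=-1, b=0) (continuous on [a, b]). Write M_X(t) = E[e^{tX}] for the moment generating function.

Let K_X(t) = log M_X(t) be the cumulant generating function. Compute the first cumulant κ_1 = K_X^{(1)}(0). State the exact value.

κ_1 = K′(0) = -1/2

M_X(t) = (1 - e^(-t))/t
K_X(t) = log M_X(t) = -log(t) + log(1 - e^(-t))
K′(t) = (t - e^(t) + 1)/(t*e^(t) - t)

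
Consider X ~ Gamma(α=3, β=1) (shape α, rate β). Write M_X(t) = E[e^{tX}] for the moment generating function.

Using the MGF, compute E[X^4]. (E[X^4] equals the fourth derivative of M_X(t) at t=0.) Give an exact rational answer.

E[X^4] = M′′′′(0) = 360

M_X(t) = (1 - t)^(-3)
M′(t) = 3/(t^4 - 4*t^3 + 6*t^2 - 4*t + 1)
M′′(t) = -12/(t^5 - 5*t^4 + 10*t^3 - 10*t^2 + 5*t - 1)
M′′′(t) = 60/(t^6 - 6*t^5 + 15*t^4 - 20*t^3 + 15*t^2 - 6*t + 1)
M′′′′(t) = -360/(t^7 - 7*t^6 + 21*t^5 - 35*t^4 + 35*t^3 - 21*t^2 + 7*t - 1)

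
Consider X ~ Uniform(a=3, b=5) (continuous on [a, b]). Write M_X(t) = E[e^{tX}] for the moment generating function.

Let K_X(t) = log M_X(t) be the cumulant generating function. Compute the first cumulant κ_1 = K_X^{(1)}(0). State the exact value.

M_X(t) = (e^(5*t) - e^(3*t))/(2*t)
K_X(t) = log M_X(t) = -log(t) + log(e^(5*t) - e^(3*t)) - log(2)
K′(t) = (5*t*e^(2*t) - 3*t - e^(2*t) + 1)/(t*e^(2*t) - t)

κ_1 = K′(0) = 4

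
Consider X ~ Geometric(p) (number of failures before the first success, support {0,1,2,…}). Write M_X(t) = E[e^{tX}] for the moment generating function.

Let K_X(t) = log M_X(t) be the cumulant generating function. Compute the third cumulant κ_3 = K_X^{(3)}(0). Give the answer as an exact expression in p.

κ_3 = D^3[K](0) = (p^2 - 3*p + 2)/p^3

M_X(t) = p/(-(1 - p)*e^(t) + 1)
K_X(t) = log M_X(t) = log(p) - log(-(1 - p)*e^(t) + 1)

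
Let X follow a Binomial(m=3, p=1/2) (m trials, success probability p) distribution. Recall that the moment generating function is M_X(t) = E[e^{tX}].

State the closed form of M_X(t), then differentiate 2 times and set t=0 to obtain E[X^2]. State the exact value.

M_X(t) = (e^(t)/2 + 1/2)^3
D^2[M](t) = 9*e^(3*t)/8 + 3*e^(2*t)/2 + 3*e^(t)/8

E[X^2] = D^2[M](0) = 3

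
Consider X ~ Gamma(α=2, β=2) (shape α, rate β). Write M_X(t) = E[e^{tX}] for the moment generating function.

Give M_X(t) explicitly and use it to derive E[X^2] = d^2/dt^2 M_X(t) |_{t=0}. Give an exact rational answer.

M_X(t) = 4/(2 - t)^2
M′(t) = -8/(t^3 - 6*t^2 + 12*t - 8)
M′′(t) = 24/(t^4 - 8*t^3 + 24*t^2 - 32*t + 16)

E[X^2] = M′′(0) = 3/2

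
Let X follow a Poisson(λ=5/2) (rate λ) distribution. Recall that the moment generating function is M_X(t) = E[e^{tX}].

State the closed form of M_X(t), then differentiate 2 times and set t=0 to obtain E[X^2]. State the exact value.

E[X^2] = d^2M/dt^2 |_{t=0} = 35/4

M_X(t) = e^(5*e^(t)/2 - 5/2)
dM/dt = 5*e^(-5/2)*e^(t)*e^(5*e^(t)/2)/2
d^2M/dt^2 = (25*e^(2*t)*e^(5*e^(t)/2) + 10*e^(t)*e^(5*e^(t)/2))*e^(-5/2)/4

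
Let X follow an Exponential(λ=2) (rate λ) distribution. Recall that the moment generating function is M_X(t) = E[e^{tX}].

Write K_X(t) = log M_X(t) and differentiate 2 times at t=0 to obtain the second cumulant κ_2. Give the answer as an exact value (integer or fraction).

M_X(t) = 2/(2 - t)
K_X(t) = log M_X(t) = -log(2 - t) + log(2)
D^2[K](t) = 1/(t^2 - 4*t + 4)

κ_2 = D^2[K](0) = 1/4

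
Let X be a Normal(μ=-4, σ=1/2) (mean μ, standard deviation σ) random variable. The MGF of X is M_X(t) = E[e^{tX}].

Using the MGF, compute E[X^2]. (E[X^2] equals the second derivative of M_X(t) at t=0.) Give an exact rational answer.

M_X(t) = e^(t^2/8 - 4*t)
dM/dt = t*e^(-4*t)*e^(t^2/8)/4 - 4*e^(-4*t)*e^(t^2/8)
d^2M/dt^2 = (t^2*e^(t^2/8) - 32*t*e^(t^2/8) + 260*e^(t^2/8))*e^(-4*t)/16

E[X^2] = d^2M/dt^2 |_{t=0} = 65/4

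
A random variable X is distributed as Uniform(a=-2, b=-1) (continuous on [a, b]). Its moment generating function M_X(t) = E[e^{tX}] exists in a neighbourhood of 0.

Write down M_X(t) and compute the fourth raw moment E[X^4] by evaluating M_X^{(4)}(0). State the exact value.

M_X(t) = (e^(-t) - e^(-2*t))/t
M′(t) = (-t*e^(t) + 2*t - e^(t) + 1)*e^(-2*t)/t^2
M′′(t) = (t^2*e^(t) - 4*t^2 + 2*t*e^(t) - 4*t + 2*e^(t) - 2)*e^(-2*t)/t^3
M′′′(t) = (-t^3*e^(t) + 8*t^3 - 3*t^2*e^(t) + 12*t^2 - 6*t*e^(t) + 12*t - 6*e^(t) + 6)*e^(-2*t)/t^4
M′′′′(t) = (t^4*e^(t) - 16*t^4 + 4*t^3*e^(t) - 32*t^3 + 12*t^2*e^(t) - 48*t^2 + 24*t*e^(t) - 48*t + 24*e^(t) - 24)*e^(-2*t)/t^5

E[X^4] = M′′′′(0) = 31/5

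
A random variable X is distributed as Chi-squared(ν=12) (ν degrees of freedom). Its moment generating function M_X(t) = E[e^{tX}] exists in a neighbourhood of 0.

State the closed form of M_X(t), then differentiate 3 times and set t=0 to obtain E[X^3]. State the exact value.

M_X(t) = (1 - 2*t)^(-6)
M^(3)(t) = -2688/(512*t^9 - 2304*t^8 + 4608*t^7 - 5376*t^6 + 4032*t^5 - 2016*t^4 + 672*t^3 - 144*t^2 + 18*t - 1)

E[X^3] = M^(3)(0) = 2688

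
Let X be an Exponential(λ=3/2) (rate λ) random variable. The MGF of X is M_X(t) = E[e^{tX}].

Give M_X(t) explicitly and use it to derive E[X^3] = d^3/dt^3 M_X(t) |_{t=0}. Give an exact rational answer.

M_X(t) = 3/(2*(3/2 - t))
dM/dt = 6/(4*t^2 - 12*t + 9)
d^2M/dt^2 = -24/(8*t^3 - 36*t^2 + 54*t - 27)
d^3M/dt^3 = 144/(16*t^4 - 96*t^3 + 216*t^2 - 216*t + 81)

E[X^3] = d^3M/dt^3 |_{t=0} = 16/9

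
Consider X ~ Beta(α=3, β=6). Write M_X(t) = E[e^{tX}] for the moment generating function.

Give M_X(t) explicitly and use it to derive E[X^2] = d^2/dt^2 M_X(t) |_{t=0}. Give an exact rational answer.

E[X^2] = M′′(0) = 2/15

M_X(t) = ₁F₁(3; 9; t)
M′(t) = ₁F₁(4; 10; t)/3
M′′(t) = 2*₁F₁(5; 11; t)/15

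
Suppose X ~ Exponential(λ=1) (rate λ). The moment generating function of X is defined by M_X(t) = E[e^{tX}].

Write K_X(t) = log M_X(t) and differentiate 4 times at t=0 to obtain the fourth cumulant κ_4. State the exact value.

M_X(t) = 1/(1 - t)
K_X(t) = log M_X(t) = -log(1 - t)
D^4[K](t) = 6/(t^4 - 4*t^3 + 6*t^2 - 4*t + 1)

κ_4 = D^4[K](0) = 6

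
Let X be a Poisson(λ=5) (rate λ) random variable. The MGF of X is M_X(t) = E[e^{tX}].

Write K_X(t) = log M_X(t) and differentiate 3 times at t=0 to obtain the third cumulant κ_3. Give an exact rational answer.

κ_3 = K^(3)(0) = 5

M_X(t) = e^(5*e^(t) - 5)
K_X(t) = log M_X(t) = 5*e^(t) - 5
K^(3)(t) = 5*e^(t)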